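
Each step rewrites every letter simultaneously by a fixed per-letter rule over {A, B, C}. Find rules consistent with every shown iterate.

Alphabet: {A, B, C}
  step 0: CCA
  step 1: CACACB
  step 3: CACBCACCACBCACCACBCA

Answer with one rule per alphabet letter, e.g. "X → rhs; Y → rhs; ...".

  step 0 ⇒ step 1: CCA ⇒ CA·CA·CB
    A ↦ CB
    C ↦ CA
    B ↦ C  (constrained at step 1)

A->CB, B->C, C->CA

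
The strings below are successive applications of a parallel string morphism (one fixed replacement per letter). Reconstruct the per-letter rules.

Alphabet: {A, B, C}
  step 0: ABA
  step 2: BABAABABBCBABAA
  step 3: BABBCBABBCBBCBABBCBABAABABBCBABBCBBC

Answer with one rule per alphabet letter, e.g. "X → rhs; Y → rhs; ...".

  step 2 ⇒ step 3: BABAABABBCBABAA ⇒ BA·BBC·BA·BBC·BBC·BA·BBC·BA·BA·A·BA·BBC·BA·BBC·BBC
    A ↦ BBC
    B ↦ BA
    C ↦ A

A->BBC, B->BA, C->A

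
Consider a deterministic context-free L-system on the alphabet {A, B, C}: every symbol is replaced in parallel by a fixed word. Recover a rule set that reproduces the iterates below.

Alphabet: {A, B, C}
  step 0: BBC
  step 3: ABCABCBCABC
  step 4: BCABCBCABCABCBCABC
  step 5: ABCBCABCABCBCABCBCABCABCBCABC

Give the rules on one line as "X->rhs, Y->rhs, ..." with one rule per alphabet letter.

  step 4 ⇒ step 5: BCABCBCABCABCBCABC ⇒ A·BC·BC·A·BC·A·BC·BC·A·BC·BC·A·BC·A·BC·BC·A·BC
    A ↦ BC
    B ↦ A
    C ↦ BC

A->BC, B->A, C->BC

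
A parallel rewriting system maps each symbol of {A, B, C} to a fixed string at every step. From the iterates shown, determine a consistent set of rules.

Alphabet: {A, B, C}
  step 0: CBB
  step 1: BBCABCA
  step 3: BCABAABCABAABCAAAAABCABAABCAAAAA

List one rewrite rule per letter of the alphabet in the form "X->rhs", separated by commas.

A->AA, B->BCA, C->B

  step 0 ⇒ step 1: CBB ⇒ B·BCA·BCA
    B ↦ BCA
    C ↦ B
    A ↦ AA  (constrained at step 1)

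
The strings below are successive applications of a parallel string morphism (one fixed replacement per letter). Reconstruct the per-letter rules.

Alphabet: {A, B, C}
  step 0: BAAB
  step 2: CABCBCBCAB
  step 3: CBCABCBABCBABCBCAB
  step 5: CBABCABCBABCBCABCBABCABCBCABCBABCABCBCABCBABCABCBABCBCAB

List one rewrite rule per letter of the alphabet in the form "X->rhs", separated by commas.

  step 2 ⇒ step 3: CABCBCBCAB ⇒ CB·C·AB·CB·AB·CB·AB·CB·C·AB
    A ↦ C
    B ↦ AB
    C ↦ CB

A->C, B->AB, C->CB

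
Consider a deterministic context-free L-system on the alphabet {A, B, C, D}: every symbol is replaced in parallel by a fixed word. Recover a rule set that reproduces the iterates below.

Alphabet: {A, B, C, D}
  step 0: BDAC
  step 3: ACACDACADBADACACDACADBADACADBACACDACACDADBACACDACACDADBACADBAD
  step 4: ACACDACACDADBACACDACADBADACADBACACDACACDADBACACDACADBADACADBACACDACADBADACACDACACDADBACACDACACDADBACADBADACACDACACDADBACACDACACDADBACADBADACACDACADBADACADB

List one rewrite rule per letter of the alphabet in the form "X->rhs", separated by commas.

A->AC, B->AD, C->ACD, D->ADB

  step 3 ⇒ step 4: ACACDACADBADACACDACADBADACADBACACDACACDADBACACDACACDADBACADBAD ⇒ AC·ACD·AC·ACD·ADB·AC·ACD·AC·ADB·AD·AC·ADB·AC·ACD·AC·ACD·ADB·AC·ACD·AC·ADB·AD·AC·ADB·AC·ACD·AC·ADB·AD·AC·ACD·AC·ACD·ADB·AC·ACD·AC·ACD·ADB·AC·ADB·AD·AC·ACD·AC·ACD·ADB·AC·ACD·AC·ACD·ADB·AC·ADB·AD·AC·ACD·AC·ADB·AD·AC·ADB
    A ↦ AC
    B ↦ AD
    C ↦ ACD
    D ↦ ADB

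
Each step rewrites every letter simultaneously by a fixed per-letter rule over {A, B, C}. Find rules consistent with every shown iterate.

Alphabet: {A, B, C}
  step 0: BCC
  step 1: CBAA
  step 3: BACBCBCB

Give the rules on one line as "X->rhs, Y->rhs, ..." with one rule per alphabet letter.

A->B, B->CB, C->A

  step 0 ⇒ step 1: BCC ⇒ CB·A·A
    B ↦ CB
    C ↦ A
    A ↦ B  (constrained at step 1)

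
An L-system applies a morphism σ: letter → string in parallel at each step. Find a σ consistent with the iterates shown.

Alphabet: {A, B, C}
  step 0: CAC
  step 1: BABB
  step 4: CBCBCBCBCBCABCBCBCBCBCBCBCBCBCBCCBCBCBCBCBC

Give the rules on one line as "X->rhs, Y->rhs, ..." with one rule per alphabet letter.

A->AB, B->CBC, C->B

  step 0 ⇒ step 1: CAC ⇒ B·AB·B
    A ↦ AB
    C ↦ B
    B ↦ CBC  (constrained at step 1)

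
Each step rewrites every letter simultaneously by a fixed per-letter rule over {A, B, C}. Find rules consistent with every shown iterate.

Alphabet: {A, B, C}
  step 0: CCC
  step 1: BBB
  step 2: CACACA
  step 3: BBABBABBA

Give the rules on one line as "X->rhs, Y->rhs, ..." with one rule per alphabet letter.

  step 2 ⇒ step 3: CACACA ⇒ B·BA·B·BA·B·BA
    A ↦ BA
    C ↦ B
  step 1 ⇒ step 2: BBB ⇒ CA·CA·CA
    B ↦ CA

A->BA, B->CA, C->B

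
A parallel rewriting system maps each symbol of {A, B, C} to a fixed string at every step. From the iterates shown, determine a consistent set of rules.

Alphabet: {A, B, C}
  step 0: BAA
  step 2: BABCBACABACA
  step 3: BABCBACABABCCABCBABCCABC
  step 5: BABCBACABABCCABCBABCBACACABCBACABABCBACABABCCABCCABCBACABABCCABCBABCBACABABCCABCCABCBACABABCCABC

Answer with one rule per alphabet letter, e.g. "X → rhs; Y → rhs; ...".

A->BC, B->BA, C->CA

  step 2 ⇒ step 3: BABCBACABACA ⇒ BA·BC·BA·CA·BA·BC·CA·BC·BA·BC·CA·BC
    A ↦ BC
    B ↦ BA
    C ↦ CA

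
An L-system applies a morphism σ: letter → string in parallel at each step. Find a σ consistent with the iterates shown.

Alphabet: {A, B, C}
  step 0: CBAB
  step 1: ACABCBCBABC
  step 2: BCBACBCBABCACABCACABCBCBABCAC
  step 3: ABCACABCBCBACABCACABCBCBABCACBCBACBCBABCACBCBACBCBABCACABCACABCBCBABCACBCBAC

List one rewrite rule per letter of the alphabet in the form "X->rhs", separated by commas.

A->BCB, B->ABC, C->AC

  step 2 ⇒ step 3: BCBACBCBABCACABCACABCBCBABCAC ⇒ ABC·AC·ABC·BCB·AC·ABC·AC·ABC·BCB·ABC·AC·BCB·AC·BCB·ABC·AC·BCB·AC·BCB·ABC·AC·ABC·AC·ABC·BCB·ABC·AC·BCB·AC
    A ↦ BCB
    B ↦ ABC
    C ↦ AC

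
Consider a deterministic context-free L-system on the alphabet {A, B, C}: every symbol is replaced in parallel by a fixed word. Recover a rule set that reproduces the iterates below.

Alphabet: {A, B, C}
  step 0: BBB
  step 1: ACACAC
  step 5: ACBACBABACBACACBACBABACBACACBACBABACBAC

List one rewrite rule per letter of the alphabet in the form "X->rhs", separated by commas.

  step 0 ⇒ step 1: BBB ⇒ AC·AC·AC
    B ↦ AC
    A ↦ B  (constrained at step 1)
    C ↦ AB  (constrained at step 1)

A->B, B->AC, C->AB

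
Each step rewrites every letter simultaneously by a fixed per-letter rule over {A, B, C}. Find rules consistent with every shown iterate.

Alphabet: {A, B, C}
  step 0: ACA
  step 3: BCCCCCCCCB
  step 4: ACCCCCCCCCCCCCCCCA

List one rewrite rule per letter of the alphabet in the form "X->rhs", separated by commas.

  step 3 ⇒ step 4: BCCCCCCCCB ⇒ A·CC·CC·CC·CC·CC·CC·CC·CC·A
    B ↦ A
    C ↦ CC
    A ↦ B  (constrained at step 0)

A->B, B->A, C->CC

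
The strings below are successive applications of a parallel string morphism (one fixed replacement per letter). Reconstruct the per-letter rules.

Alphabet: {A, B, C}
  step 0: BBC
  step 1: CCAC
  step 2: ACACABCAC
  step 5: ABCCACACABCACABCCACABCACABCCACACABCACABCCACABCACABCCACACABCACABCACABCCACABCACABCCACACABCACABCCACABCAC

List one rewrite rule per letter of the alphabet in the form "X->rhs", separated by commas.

  step 1 ⇒ step 2: CCAC ⇒ AC·AC·ABC·AC
    A ↦ ABC
    C ↦ AC
  step 0 ⇒ step 1: BBC ⇒ C·C·AC
    B ↦ C

A->ABC, B->C, C->AC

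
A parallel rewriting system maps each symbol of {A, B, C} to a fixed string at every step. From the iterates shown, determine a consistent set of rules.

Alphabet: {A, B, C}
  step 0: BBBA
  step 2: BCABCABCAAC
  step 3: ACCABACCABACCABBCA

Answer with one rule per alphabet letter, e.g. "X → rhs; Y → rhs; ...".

  step 2 ⇒ step 3: BCABCABCAAC ⇒ AC·CA·B·AC·CA·B·AC·CA·B·B·CA
    A ↦ B
    B ↦ AC
    C ↦ CA

A->B, B->AC, C->CA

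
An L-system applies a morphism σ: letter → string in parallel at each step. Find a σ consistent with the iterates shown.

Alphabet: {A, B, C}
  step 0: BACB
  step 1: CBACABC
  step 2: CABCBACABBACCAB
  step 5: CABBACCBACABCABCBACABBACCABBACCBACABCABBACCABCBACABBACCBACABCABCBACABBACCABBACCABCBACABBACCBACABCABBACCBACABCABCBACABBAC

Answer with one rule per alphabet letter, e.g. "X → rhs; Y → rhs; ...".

  step 1 ⇒ step 2: CBACABC ⇒ CAB·C·BA·CAB·BA·C·CAB
    A ↦ BA
    B ↦ C
    C ↦ CAB

A->BA, B->C, C->CAB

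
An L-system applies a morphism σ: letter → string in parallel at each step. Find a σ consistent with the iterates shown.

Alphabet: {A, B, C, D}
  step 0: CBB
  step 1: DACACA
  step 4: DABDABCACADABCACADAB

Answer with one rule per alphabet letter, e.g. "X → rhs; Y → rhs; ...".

  step 0 ⇒ step 1: CBB ⇒ DA·CA·CA
    B ↦ CA
    C ↦ DA
    A ↦ B  (constrained at step 1)
    D ↦ B  (constrained at step 1)

A->B, B->CA, C->DA, D->B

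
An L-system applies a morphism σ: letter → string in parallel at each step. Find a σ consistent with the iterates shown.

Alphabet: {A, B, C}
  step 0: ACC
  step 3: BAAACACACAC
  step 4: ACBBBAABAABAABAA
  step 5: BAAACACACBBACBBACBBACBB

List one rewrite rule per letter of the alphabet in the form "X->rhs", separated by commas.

A->B, B->AC, C->AA

  step 4 ⇒ step 5: ACBBBAABAABAABAA ⇒ B·AA·AC·AC·AC·B·B·AC·B·B·AC·B·B·AC·B·B
    A ↦ B
    B ↦ AC
    C ↦ AA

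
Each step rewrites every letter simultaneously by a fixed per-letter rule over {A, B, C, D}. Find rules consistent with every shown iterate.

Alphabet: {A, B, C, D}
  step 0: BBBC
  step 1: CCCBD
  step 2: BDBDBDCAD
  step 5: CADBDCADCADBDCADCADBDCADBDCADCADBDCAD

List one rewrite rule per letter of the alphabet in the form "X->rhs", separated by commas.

A->C, B->C, C->BD, D->AD

  step 1 ⇒ step 2: CCCBD ⇒ BD·BD·BD·C·AD
    B ↦ C
    C ↦ BD
    D ↦ AD
    A ↦ C  (constrained at step 2)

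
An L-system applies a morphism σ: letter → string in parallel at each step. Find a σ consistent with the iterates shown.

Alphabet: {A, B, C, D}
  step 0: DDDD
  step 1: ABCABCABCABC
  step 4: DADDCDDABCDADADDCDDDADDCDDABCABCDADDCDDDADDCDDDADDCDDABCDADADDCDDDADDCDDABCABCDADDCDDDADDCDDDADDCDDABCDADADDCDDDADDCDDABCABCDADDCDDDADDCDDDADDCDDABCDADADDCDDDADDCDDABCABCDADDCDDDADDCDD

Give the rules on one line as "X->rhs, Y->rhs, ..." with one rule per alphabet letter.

A->DA, B->DDC, C->DD, D->ABC

  step 0 ⇒ step 1: DDDD ⇒ ABC·ABC·ABC·ABC
    D ↦ ABC
    A ↦ DA  (constrained at step 1)
    B ↦ DDC  (constrained at step 1)
    C ↦ DD  (constrained at step 1)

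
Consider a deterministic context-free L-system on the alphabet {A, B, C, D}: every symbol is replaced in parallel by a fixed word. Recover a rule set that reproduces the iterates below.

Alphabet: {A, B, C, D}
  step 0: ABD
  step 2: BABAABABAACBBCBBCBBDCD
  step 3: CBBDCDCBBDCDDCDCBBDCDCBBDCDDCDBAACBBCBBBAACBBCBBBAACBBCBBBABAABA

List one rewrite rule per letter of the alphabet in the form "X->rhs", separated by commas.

  step 2 ⇒ step 3: BABAABABAACBBCBBCBBDCD ⇒ CBB·DCD·CBB·DCD·DCD·CBB·DCD·CBB·DCD·DCD·BAA·CBB·CBB·BAA·CBB·CBB·BAA·CBB·CBB·BA·BAA·BA
    A ↦ DCD
    B ↦ CBB
    C ↦ BAA
    D ↦ BA

A->DCD, B->CBB, C->BAA, D->BA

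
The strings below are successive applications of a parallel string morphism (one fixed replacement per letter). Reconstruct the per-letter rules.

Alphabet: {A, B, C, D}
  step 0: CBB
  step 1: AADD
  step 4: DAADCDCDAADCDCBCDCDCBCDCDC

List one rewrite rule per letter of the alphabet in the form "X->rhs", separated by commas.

  step 0 ⇒ step 1: CBB ⇒ AA·D·D
    B ↦ D
    C ↦ AA
    A ↦ DC  (constrained at step 1)
    D ↦ BC  (constrained at step 1)

A->DC, B->D, C->AA, D->BC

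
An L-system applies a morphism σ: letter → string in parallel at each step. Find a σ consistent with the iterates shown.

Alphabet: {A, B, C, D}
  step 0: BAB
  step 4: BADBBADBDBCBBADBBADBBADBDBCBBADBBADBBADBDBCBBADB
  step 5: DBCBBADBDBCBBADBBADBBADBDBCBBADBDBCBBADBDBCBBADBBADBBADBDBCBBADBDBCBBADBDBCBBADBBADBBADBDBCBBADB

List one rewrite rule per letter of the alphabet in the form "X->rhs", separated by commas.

  step 4 ⇒ step 5: BADBBADBDBCBBADBBADBBADBDBCBBADBBADBBADBDBCBBADB ⇒ DB·CB·BA·DB·DB·CB·BA·DB·BA·DB·BA·DB·DB·CB·BA·DB·DB·CB·BA·DB·DB·CB·BA·DB·BA·DB·BA·DB·DB·CB·BA·DB·DB·CB·BA·DB·DB·CB·BA·DB·BA·DB·BA·DB·DB·CB·BA·DB
    A ↦ CB
    B ↦ DB
    C ↦ BA
    D ↦ BA

A->CB, B->DB, C->BA, D->BA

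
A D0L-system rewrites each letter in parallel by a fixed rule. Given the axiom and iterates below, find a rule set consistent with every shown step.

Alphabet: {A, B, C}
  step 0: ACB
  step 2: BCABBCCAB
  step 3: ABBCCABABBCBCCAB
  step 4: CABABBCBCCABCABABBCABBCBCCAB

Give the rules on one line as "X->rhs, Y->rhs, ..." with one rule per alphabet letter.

A->C, B->AB, C->BC

  step 3 ⇒ step 4: ABBCCABABBCBCCAB ⇒ C·AB·AB·BC·BC·C·AB·C·AB·AB·BC·AB·BC·BC·C·AB
    A ↦ C
    B ↦ AB
    C ↦ BC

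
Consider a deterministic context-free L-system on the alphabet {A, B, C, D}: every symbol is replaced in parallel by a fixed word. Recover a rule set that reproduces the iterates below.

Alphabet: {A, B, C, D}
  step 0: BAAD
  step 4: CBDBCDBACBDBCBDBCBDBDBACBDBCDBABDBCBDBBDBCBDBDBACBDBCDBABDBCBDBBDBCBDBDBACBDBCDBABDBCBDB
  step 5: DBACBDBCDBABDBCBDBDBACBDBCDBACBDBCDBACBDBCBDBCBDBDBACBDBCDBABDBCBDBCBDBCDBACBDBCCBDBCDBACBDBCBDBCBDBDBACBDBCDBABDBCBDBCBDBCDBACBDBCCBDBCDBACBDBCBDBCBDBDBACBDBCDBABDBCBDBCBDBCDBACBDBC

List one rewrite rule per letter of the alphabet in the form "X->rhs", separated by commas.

  step 4 ⇒ step 5: CBDBCDBACBDBCBDBCBDBDBACBDBCDBABDBCBDBBDBCBDBDBACBDBCDBABDBCBDBBDBCBDBDBACBDBCDBABDBCBDB ⇒ DBA·C·BDB·C·DBA·BDB·C·BDB·DBA·C·BDB·C·DBA·C·BDB·C·DBA·C·BDB·C·BDB·C·BDB·DBA·C·BDB·C·DBA·BDB·C·BDB·C·BDB·C·DBA·C·BDB·C·C·BDB·C·DBA·C·BDB·C·BDB·C·BDB·DBA·C·BDB·C·DBA·BDB·C·BDB·C·BDB·C·DBA·C·BDB·C·C·BDB·C·DBA·C·BDB·C·BDB·C·BDB·DBA·C·BDB·C·DBA·BDB·C·BDB·C·BDB·C·DBA·C·BDB·C
    A ↦ BDB
    B ↦ C
    C ↦ DBA
    D ↦ BDB

A->BDB, B->C, C->DBA, D->BDB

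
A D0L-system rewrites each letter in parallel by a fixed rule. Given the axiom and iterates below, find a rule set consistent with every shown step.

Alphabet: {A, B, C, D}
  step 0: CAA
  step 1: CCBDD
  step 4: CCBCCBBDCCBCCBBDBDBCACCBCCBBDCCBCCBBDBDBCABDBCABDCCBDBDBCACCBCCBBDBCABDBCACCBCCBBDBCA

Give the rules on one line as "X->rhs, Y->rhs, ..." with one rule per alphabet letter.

A->D, B->BD, C->CCB, D->BCA

  step 0 ⇒ step 1: CAA ⇒ CCB·D·D
    A ↦ D
    C ↦ CCB
    B ↦ BD  (constrained at step 1)
    D ↦ BCA  (constrained at step 1)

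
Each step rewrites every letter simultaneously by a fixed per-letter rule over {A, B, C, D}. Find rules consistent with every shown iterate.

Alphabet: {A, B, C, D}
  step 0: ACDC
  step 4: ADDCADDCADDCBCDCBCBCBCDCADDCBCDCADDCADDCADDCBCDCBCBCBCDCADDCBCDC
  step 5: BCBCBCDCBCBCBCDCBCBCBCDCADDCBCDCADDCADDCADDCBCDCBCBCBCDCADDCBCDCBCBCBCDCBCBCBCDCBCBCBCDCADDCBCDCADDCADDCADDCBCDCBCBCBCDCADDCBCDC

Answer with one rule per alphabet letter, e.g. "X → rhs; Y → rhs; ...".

A->BC, B->AD, C->DC, D->BC

  step 4 ⇒ step 5: ADDCADDCADDCBCDCBCBCBCDCADDCBCDCADDCADDCADDCBCDCBCBCBCDCADDCBCDC ⇒ BC·BC·BC·DC·BC·BC·BC·DC·BC·BC·BC·DC·AD·DC·BC·DC·AD·DC·AD·DC·AD·DC·BC·DC·BC·BC·BC·DC·AD·DC·BC·DC·BC·BC·BC·DC·BC·BC·BC·DC·BC·BC·BC·DC·AD·DC·BC·DC·AD·DC·AD·DC·AD·DC·BC·DC·BC·BC·BC·DC·AD·DC·BC·DC
    A ↦ BC
    B ↦ AD
    C ↦ DC
    D ↦ BC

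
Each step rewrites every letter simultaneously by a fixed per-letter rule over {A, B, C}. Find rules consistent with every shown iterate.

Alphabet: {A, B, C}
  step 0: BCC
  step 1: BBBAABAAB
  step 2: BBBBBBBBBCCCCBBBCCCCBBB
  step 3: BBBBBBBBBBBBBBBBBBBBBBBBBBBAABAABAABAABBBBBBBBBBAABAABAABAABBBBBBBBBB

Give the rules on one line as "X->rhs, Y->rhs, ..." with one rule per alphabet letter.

A->CC, B->BBB, C->AAB

  step 2 ⇒ step 3: BBBBBBBBBCCCCBBBCCCCBBB ⇒ BBB·BBB·BBB·BBB·BBB·BBB·BBB·BBB·BBB·AAB·AAB·AAB·AAB·BBB·BBB·BBB·AAB·AAB·AAB·AAB·BBB·BBB·BBB
    B ↦ BBB
    C ↦ AAB
  step 1 ⇒ step 2: BBBAABAAB ⇒ BBB·BBB·BBB·CC·CC·BBB·CC·CC·BBB
    A ↦ CC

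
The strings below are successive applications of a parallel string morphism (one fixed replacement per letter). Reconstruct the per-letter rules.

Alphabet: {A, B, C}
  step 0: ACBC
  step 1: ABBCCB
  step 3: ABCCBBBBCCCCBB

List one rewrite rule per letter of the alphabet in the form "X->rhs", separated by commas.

A->AB, B->CC, C->B

  step 0 ⇒ step 1: ACBC ⇒ AB·B·CC·B
    A ↦ AB
    B ↦ CC
    C ↦ B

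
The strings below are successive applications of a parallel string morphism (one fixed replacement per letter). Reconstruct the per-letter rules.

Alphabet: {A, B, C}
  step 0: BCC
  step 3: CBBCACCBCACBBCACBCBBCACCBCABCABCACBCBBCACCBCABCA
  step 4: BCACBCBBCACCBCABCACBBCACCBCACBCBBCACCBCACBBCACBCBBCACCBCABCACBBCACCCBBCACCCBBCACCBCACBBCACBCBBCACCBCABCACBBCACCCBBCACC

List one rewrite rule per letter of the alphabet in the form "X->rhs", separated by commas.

A->CC, B->CB, C->BCA

  step 3 ⇒ step 4: CBBCACCBCACBBCACBCBBCACCBCABCABCACBCBBCACCBCABCA ⇒ BCA·CB·CB·BCA·CC·BCA·BCA·CB·BCA·CC·BCA·CB·CB·BCA·CC·BCA·CB·BCA·CB·CB·BCA·CC·BCA·BCA·CB·BCA·CC·CB·BCA·CC·CB·BCA·CC·BCA·CB·BCA·CB·CB·BCA·CC·BCA·BCA·CB·BCA·CC·CB·BCA·CC
    A ↦ CC
    B ↦ CB
    C ↦ BCA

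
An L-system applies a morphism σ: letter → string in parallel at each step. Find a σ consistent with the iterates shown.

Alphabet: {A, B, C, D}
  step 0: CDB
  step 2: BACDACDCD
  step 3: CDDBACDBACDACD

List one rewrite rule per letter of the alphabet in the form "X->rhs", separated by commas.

  step 2 ⇒ step 3: BACDACDCD ⇒ CDD·B·A·CD·B·A·CD·A·CD
    A ↦ B
    B ↦ CDD
    C ↦ A
    D ↦ CD

A->B, B->CDD, C->A, D->CD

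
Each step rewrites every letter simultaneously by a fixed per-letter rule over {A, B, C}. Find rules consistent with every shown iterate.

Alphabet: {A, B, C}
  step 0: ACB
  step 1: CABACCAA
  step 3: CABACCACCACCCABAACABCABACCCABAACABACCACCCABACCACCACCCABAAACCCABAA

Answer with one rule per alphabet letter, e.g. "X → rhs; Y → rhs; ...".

  step 0 ⇒ step 1: ACB ⇒ CAB·ACC·AA
    A ↦ CAB
    B ↦ AA
    C ↦ ACC

A->CAB, B->AA, C->ACC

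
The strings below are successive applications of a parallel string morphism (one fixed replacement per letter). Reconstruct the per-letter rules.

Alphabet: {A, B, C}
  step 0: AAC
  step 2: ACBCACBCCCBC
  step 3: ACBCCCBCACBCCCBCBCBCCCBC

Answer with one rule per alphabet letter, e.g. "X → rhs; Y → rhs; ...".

  step 2 ⇒ step 3: ACBCACBCCCBC ⇒ AC·BC·CC·BC·AC·BC·CC·BC·BC·BC·CC·BC
    A ↦ AC
    B ↦ CC
    C ↦ BC

A->AC, B->CC, C->BC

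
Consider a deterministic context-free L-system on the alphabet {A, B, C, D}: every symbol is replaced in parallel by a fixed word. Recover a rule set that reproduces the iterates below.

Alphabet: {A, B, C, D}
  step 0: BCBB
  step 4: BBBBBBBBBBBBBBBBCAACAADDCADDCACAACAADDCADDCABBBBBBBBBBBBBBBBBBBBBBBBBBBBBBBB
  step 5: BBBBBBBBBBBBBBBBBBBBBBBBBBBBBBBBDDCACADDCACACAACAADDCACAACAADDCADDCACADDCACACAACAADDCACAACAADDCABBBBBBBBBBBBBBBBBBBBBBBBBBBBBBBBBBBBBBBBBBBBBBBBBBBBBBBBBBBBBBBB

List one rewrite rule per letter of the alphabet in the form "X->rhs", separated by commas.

  step 4 ⇒ step 5: BBBBBBBBBBBBBBBBCAACAADDCADDCACAACAADDCADDCABBBBBBBBBBBBBBBBBBBBBBBBBBBBBBBB ⇒ BB·BB·BB·BB·BB·BB·BB·BB·BB·BB·BB·BB·BB·BB·BB·BB·DD·CA·CA·DD·CA·CA·CAA·CAA·DD·CA·CAA·CAA·DD·CA·DD·CA·CA·DD·CA·CA·CAA·CAA·DD·CA·CAA·CAA·DD·CA·BB·BB·BB·BB·BB·BB·BB·BB·BB·BB·BB·BB·BB·BB·BB·BB·BB·BB·BB·BB·BB·BB·BB·BB·BB·BB·BB·BB·BB·BB·BB·BB
    A ↦ CA
    B ↦ BB
    C ↦ DD
    D ↦ CAA

A->CA, B->BB, C->DD, D->CAA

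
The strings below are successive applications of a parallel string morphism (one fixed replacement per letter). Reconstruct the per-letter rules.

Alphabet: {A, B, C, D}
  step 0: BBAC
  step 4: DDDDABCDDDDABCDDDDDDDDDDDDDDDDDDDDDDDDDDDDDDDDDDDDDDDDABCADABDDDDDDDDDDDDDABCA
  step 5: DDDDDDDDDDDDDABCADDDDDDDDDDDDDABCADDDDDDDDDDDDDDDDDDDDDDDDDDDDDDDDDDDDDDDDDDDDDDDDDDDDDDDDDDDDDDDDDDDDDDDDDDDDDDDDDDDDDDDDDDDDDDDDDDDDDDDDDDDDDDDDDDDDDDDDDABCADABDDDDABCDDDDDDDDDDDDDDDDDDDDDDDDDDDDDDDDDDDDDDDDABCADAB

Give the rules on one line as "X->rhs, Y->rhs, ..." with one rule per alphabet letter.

  step 4 ⇒ step 5: DDDDABCDDDDABCDDDDDDDDDDDDDDDDDDDDDDDDDDDDDDDDDDDDDDDDABCADABDDDDDDDDDDDDDABCA ⇒ DDD·DDD·DDD·DDD·DAB·C·A·DDD·DDD·DDD·DDD·DAB·C·A·DDD·DDD·DDD·DDD·DDD·DDD·DDD·DDD·DDD·DDD·DDD·DDD·DDD·DDD·DDD·DDD·DDD·DDD·DDD·DDD·DDD·DDD·DDD·DDD·DDD·DDD·DDD·DDD·DDD·DDD·DDD·DDD·DDD·DDD·DDD·DDD·DDD·DDD·DDD·DDD·DAB·C·A·DAB·DDD·DAB·C·DDD·DDD·DDD·DDD·DDD·DDD·DDD·DDD·DDD·DDD·DDD·DDD·DDD·DAB·C·A·DAB
    A ↦ DAB
    B ↦ C
    C ↦ A
    D ↦ DDD

A->DAB, B->C, C->A, D->DDD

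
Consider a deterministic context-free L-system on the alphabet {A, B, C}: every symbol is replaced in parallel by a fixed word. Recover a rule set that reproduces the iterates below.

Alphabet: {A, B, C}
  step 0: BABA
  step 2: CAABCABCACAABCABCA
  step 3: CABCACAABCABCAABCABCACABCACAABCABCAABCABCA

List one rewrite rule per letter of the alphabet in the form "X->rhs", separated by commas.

  step 2 ⇒ step 3: CAABCABCACAABCABCA ⇒ CAB·CA·CA·AB·CAB·CA·AB·CAB·CA·CAB·CA·CA·AB·CAB·CA·AB·CAB·CA
    A ↦ CA
    B ↦ AB
    C ↦ CAB

A->CA, B->AB, C->CAB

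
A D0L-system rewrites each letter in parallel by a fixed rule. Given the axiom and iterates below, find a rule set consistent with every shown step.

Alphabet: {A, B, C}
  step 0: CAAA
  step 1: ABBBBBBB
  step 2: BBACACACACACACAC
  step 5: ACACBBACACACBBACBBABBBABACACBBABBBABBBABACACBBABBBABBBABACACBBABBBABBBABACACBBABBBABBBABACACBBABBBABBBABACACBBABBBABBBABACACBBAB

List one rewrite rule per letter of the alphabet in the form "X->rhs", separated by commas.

  step 1 ⇒ step 2: ABBBBBBB ⇒ BB·AC·AC·AC·AC·AC·AC·AC
    A ↦ BB
    B ↦ AC
  step 0 ⇒ step 1: CAAA ⇒ AB·BB·BB·BB
    C ↦ AB

A->BB, B->AC, C->AB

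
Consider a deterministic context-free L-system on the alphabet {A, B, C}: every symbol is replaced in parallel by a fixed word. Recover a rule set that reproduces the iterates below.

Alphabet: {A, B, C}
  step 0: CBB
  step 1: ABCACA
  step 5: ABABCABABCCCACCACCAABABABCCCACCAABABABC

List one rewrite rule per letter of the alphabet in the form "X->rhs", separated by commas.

A->C, B->CA, C->AB

  step 0 ⇒ step 1: CBB ⇒ AB·CA·CA
    B ↦ CA
    C ↦ AB
    A ↦ C  (constrained at step 1)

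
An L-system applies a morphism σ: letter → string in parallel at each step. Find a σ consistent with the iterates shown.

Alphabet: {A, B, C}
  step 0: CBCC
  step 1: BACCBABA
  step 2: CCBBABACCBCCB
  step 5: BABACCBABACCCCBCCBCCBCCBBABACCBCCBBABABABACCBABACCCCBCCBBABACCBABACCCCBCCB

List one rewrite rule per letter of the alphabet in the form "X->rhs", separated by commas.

  step 1 ⇒ step 2: BACCBABA ⇒ CC·B·BA·BA·CC·B·CC·B
    A ↦ B
    B ↦ CC
    C ↦ BA

A->B, B->CC, C->BA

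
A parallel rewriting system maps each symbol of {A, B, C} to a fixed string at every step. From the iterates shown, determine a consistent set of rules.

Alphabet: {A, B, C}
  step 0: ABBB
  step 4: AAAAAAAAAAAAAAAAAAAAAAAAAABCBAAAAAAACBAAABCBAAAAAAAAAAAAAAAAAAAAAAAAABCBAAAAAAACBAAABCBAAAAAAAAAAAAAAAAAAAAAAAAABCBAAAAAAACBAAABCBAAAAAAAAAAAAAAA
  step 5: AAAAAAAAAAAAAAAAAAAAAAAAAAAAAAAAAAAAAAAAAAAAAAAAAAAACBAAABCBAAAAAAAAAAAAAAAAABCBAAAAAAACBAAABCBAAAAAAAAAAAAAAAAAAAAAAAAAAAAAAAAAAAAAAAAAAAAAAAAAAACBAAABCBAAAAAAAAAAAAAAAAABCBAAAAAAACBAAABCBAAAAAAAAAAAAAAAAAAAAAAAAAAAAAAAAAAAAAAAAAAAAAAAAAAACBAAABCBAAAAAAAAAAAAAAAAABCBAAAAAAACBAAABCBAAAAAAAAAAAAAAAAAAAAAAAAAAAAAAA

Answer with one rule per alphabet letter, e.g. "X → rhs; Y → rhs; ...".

  step 4 ⇒ step 5: AAAAAAAAAAAAAAAAAAAAAAAAAABCBAAAAAAACBAAABCBAAAAAAAAAAAAAAAAAAAAAAAAABCBAAAAAAACBAAABCBAAAAAAAAAAAAAAAAAAAAAAAAABCBAAAAAAACBAAABCBAAAAAAAAAAAAAAA ⇒ AA·AA·AA·AA·AA·AA·AA·AA·AA·AA·AA·AA·AA·AA·AA·AA·AA·AA·AA·AA·AA·AA·AA·AA·AA·AA·CBA·AAB·CBA·AA·AA·AA·AA·AA·AA·AA·AAB·CBA·AA·AA·AA·CBA·AAB·CBA·AA·AA·AA·AA·AA·AA·AA·AA·AA·AA·AA·AA·AA·AA·AA·AA·AA·AA·AA·AA·AA·AA·AA·AA·AA·CBA·AAB·CBA·AA·AA·AA·AA·AA·AA·AA·AAB·CBA·AA·AA·AA·CBA·AAB·CBA·AA·AA·AA·AA·AA·AA·AA·AA·AA·AA·AA·AA·AA·AA·AA·AA·AA·AA·AA·AA·AA·AA·AA·AA·AA·CBA·AAB·CBA·AA·AA·AA·AA·AA·AA·AA·AAB·CBA·AA·AA·AA·CBA·AAB·CBA·AA·AA·AA·AA·AA·AA·AA·AA·AA·AA·AA·AA·AA·AA·AA
    A ↦ AA
    B ↦ CBA
    C ↦ AAB

A->AA, B->CBA, C->AAB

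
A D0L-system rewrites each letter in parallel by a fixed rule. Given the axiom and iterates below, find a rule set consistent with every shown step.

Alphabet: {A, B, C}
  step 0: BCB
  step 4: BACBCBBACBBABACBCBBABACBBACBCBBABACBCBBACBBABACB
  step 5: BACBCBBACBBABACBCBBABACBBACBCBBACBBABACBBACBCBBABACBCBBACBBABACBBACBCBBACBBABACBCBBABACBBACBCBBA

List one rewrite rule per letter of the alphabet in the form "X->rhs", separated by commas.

A->CB, B->BA, C->CB

  step 4 ⇒ step 5: BACBCBBACBBABACBCBBABACBBACBCBBABACBCBBACBBABACB ⇒ BA·CB·CB·BA·CB·BA·BA·CB·CB·BA·BA·CB·BA·CB·CB·BA·CB·BA·BA·CB·BA·CB·CB·BA·BA·CB·CB·BA·CB·BA·BA·CB·BA·CB·CB·BA·CB·BA·BA·CB·CB·BA·BA·CB·BA·CB·CB·BA
    A ↦ CB
    B ↦ BA
    C ↦ CB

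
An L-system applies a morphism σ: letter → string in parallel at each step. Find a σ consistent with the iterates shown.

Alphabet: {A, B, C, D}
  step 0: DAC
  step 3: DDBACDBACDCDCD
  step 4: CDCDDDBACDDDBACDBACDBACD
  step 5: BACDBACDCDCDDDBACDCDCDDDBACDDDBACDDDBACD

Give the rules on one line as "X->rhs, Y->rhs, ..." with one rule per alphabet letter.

A->D, B->D, C->BA, D->CD

  step 4 ⇒ step 5: CDCDDDBACDDDBACDBACDBACD ⇒ BA·CD·BA·CD·CD·CD·D·D·BA·CD·CD·CD·D·D·BA·CD·D·D·BA·CD·D·D·BA·CD
    A ↦ D
    B ↦ D
    C ↦ BA
    D ↦ CD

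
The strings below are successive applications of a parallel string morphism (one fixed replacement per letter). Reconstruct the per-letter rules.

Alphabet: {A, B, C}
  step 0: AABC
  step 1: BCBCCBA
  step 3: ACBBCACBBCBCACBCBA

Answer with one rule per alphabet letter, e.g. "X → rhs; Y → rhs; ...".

A->BC, B->CB, C->A

  step 0 ⇒ step 1: AABC ⇒ BC·BC·CB·A
    A ↦ BC
    B ↦ CB
    C ↦ A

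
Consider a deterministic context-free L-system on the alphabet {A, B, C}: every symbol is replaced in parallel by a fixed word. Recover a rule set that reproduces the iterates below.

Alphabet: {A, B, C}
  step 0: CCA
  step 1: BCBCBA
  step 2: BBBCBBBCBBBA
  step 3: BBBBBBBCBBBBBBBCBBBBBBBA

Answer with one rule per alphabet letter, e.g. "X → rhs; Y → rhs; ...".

A->BA, B->BB, C->BC

  step 2 ⇒ step 3: BBBCBBBCBBBA ⇒ BB·BB·BB·BC·BB·BB·BB·BC·BB·BB·BB·BA
    A ↦ BA
    B ↦ BB
    C ↦ BC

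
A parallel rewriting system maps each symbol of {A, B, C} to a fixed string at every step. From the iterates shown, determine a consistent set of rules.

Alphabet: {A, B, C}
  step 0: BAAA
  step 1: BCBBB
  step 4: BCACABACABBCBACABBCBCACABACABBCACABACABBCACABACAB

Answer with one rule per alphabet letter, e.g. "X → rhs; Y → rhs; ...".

A->B, B->BC, C->ACA

  step 0 ⇒ step 1: BAAA ⇒ BC·B·B·B
    A ↦ B
    B ↦ BC
    C ↦ ACA  (constrained at step 1)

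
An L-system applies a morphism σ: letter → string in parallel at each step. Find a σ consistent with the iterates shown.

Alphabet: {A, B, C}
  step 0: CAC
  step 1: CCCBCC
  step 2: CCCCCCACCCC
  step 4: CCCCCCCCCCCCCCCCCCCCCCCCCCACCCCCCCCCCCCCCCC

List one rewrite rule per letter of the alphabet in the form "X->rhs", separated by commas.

A->CB, B->A, C->CC

  step 1 ⇒ step 2: CCCBCC ⇒ CC·CC·CC·A·CC·CC
    B ↦ A
    C ↦ CC
  step 0 ⇒ step 1: CAC ⇒ CC·CB·CC
    A ↦ CB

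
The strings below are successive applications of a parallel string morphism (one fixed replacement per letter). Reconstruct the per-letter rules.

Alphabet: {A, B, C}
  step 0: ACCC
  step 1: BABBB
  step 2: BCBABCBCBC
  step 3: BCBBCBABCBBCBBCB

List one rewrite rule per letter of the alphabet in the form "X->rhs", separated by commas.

A->BA, B->BC, C->B

  step 2 ⇒ step 3: BCBABCBCBC ⇒ BC·B·BC·BA·BC·B·BC·B·BC·B
    A ↦ BA
    B ↦ BC
    C ↦ B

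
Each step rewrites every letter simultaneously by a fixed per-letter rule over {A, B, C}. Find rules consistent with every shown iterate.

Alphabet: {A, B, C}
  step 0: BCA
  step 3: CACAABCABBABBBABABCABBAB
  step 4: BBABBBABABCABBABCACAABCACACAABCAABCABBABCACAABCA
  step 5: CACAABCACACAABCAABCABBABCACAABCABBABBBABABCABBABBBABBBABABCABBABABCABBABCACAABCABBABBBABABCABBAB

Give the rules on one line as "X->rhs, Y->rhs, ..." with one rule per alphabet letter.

  step 4 ⇒ step 5: BBABBBABABCABBABCACAABCACACAABCAABCABBABCACAABCA ⇒ CA·CA·AB·CA·CA·CA·AB·CA·AB·CA·BB·AB·CA·CA·AB·CA·BB·AB·BB·AB·AB·CA·BB·AB·BB·AB·BB·AB·AB·CA·BB·AB·AB·CA·BB·AB·CA·CA·AB·CA·BB·AB·BB·AB·AB·CA·BB·AB
    A ↦ AB
    B ↦ CA
    C ↦ BB

A->AB, B->CA, C->BB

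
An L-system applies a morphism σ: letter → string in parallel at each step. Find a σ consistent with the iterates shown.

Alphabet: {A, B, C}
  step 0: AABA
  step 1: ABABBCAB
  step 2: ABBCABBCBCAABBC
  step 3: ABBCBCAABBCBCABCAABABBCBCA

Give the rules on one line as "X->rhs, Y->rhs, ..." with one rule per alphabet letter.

A->AB, B->BC, C->A

  step 2 ⇒ step 3: ABBCABBCBCAABBC ⇒ AB·BC·BC·A·AB·BC·BC·A·BC·A·AB·AB·BC·BC·A
    A ↦ AB
    B ↦ BC
    C ↦ A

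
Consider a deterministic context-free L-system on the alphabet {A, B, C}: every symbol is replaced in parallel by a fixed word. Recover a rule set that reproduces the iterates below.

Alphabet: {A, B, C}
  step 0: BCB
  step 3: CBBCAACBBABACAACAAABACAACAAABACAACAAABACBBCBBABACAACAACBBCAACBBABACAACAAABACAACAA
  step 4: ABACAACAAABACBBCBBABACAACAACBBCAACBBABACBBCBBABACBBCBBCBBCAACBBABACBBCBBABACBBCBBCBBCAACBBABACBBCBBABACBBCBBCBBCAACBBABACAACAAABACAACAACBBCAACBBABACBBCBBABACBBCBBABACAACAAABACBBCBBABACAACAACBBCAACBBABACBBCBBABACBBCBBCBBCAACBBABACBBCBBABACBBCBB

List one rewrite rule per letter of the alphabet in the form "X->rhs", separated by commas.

A->CBB, B->CAA, C->ABA

  step 3 ⇒ step 4: CBBCAACBBABACAACAAABACAACAAABACAACAAABACBBCBBABACAACAACBBCAACBBABACAACAAABACAACAA ⇒ ABA·CAA·CAA·ABA·CBB·CBB·ABA·CAA·CAA·CBB·CAA·CBB·ABA·CBB·CBB·ABA·CBB·CBB·CBB·CAA·CBB·ABA·CBB·CBB·ABA·CBB·CBB·CBB·CAA·CBB·ABA·CBB·CBB·ABA·CBB·CBB·CBB·CAA·CBB·ABA·CAA·CAA·ABA·CAA·CAA·CBB·CAA·CBB·ABA·CBB·CBB·ABA·CBB·CBB·ABA·CAA·CAA·ABA·CBB·CBB·ABA·CAA·CAA·CBB·CAA·CBB·ABA·CBB·CBB·ABA·CBB·CBB·CBB·CAA·CBB·ABA·CBB·CBB·ABA·CBB·CBB
    A ↦ CBB
    B ↦ CAA
    C ↦ ABA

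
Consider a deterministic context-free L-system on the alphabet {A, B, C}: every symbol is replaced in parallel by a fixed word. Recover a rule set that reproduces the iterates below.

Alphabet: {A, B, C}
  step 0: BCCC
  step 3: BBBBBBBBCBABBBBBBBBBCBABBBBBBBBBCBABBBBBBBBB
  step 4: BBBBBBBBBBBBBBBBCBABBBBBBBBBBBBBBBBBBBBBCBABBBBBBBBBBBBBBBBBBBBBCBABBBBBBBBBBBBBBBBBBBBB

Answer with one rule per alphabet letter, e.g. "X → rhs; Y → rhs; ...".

  step 3 ⇒ step 4: BBBBBBBBCBABBBBBBBBBCBABBBBBBBBBCBABBBBBBBBB ⇒ BB·BB·BB·BB·BB·BB·BB·BB·CBA·BB·B·BB·BB·BB·BB·BB·BB·BB·BB·BB·CBA·BB·B·BB·BB·BB·BB·BB·BB·BB·BB·BB·CBA·BB·B·BB·BB·BB·BB·BB·BB·BB·BB·BB
    A ↦ B
    B ↦ BB
    C ↦ CBA

A->B, B->BB, C->CBA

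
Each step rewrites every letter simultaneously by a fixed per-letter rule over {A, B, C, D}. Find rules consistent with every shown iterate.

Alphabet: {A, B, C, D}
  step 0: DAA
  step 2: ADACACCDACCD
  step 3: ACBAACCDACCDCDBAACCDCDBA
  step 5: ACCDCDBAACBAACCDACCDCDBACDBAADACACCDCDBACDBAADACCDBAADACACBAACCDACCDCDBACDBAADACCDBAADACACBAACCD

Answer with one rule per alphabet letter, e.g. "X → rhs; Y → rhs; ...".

A->AC, B->AD, C->CD, D->BA

  step 2 ⇒ step 3: ADACACCDACCD ⇒ AC·BA·AC·CD·AC·CD·CD·BA·AC·CD·CD·BA
    A ↦ AC
    C ↦ CD
    D ↦ BA
    B ↦ AD  (constrained at step 3)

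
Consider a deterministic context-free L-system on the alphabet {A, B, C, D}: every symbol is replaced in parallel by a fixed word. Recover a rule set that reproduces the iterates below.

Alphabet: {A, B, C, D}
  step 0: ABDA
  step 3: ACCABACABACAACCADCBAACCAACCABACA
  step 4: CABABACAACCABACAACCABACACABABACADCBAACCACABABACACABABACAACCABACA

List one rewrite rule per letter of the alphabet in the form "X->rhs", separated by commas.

A->CA, B->AC, C->BA, D->DC

  step 3 ⇒ step 4: ACCABACABACAACCADCBAACCAACCABACA ⇒ CA·BA·BA·CA·AC·CA·BA·CA·AC·CA·BA·CA·CA·BA·BA·CA·DC·BA·AC·CA·CA·BA·BA·CA·CA·BA·BA·CA·AC·CA·BA·CA
    A ↦ CA
    B ↦ AC
    C ↦ BA
    D ↦ DC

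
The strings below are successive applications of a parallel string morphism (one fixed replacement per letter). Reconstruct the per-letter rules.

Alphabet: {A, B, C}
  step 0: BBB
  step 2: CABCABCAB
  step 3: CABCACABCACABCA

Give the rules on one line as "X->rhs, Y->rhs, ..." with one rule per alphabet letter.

  step 2 ⇒ step 3: CABCABCAB ⇒ CA·B·CA·CA·B·CA·CA·B·CA
    A ↦ B
    B ↦ CA
    C ↦ CA

A->B, B->CA, C->CA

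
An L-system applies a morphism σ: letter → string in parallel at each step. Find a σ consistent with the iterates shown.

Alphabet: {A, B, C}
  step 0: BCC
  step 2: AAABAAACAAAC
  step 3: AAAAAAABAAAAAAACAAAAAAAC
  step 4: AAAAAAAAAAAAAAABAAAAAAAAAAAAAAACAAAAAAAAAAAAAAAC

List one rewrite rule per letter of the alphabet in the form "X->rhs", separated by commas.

  step 3 ⇒ step 4: AAAAAAABAAAAAAACAAAAAAAC ⇒ AA·AA·AA·AA·AA·AA·AA·AB·AA·AA·AA·AA·AA·AA·AA·AC·AA·AA·AA·AA·AA·AA·AA·AC
    A ↦ AA
    B ↦ AB
    C ↦ AC

A->AA, B->AB, C->AC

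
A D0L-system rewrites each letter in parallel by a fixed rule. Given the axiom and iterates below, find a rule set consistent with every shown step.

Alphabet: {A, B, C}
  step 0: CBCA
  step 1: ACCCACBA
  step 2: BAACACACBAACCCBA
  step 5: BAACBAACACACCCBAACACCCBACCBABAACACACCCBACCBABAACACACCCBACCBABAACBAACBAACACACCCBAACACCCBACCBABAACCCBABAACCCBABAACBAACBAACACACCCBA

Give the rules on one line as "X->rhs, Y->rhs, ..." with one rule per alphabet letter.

A->BA, B->CC, C->AC

  step 1 ⇒ step 2: ACCCACBA ⇒ BA·AC·AC·AC·BA·AC·CC·BA
    A ↦ BA
    B ↦ CC
    C ↦ AC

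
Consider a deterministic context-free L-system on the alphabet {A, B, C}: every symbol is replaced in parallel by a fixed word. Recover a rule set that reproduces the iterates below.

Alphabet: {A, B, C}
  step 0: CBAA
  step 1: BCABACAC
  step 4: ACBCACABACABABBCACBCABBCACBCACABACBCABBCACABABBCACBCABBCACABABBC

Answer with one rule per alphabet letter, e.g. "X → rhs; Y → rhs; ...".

  step 0 ⇒ step 1: CBAA ⇒ BC·AB·AC·AC
    A ↦ AC
    B ↦ AB
    C ↦ BC

A->AC, B->AB, C->BC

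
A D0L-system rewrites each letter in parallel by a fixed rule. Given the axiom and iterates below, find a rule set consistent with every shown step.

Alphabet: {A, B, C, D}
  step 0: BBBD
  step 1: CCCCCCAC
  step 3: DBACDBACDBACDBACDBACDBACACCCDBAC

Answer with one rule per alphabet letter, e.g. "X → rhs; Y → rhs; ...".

A->DB, B->CC, C->AC, D->AC

  step 0 ⇒ step 1: BBBD ⇒ CC·CC·CC·AC
    B ↦ CC
    D ↦ AC
    A ↦ DB  (constrained at step 1)
    C ↦ AC  (constrained at step 1)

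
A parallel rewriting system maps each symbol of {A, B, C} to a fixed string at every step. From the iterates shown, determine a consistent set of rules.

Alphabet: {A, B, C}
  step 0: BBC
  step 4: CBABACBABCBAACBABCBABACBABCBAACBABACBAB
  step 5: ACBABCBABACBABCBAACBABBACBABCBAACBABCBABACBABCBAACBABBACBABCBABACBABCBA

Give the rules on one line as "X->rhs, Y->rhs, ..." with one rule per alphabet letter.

  step 4 ⇒ step 5: CBABACBABCBAACBABCBABACBABCBAACBABACBAB ⇒ A·CBA·B·CBA·B·A·CBA·B·CBA·A·CBA·B·B·A·CBA·B·CBA·A·CBA·B·CBA·B·A·CBA·B·CBA·A·CBA·B·B·A·CBA·B·CBA·B·A·CBA·B·CBA
    A ↦ B
    B ↦ CBA
    C ↦ A

A->B, B->CBA, C->A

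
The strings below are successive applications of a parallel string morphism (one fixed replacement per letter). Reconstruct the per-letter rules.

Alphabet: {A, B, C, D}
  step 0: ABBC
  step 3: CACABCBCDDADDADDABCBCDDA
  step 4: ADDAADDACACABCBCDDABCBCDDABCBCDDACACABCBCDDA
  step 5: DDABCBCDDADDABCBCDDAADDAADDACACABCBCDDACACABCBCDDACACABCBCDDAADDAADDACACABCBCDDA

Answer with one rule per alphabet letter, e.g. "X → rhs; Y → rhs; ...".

  step 4 ⇒ step 5: ADDAADDACACABCBCDDABCBCDDABCBCDDACACABCBCDDA ⇒ DDA·BC·BC·DDA·DDA·BC·BC·DDA·A·DDA·A·DDA·C·A·C·A·BC·BC·DDA·C·A·C·A·BC·BC·DDA·C·A·C·A·BC·BC·DDA·A·DDA·A·DDA·C·A·C·A·BC·BC·DDA
    A ↦ DDA
    B ↦ C
    C ↦ A
    D ↦ BC

A->DDA, B->C, C->A, D->BC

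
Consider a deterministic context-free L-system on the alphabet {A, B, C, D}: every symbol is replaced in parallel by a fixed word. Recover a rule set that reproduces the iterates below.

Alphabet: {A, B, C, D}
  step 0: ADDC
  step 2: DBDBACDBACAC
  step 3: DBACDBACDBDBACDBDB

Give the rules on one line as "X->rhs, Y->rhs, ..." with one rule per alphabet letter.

A->D, B->AC, C->B, D->DB

  step 2 ⇒ step 3: DBDBACDBACAC ⇒ DB·AC·DB·AC·D·B·DB·AC·D·B·D·B
    A ↦ D
    B ↦ AC
    C ↦ B
    D ↦ DB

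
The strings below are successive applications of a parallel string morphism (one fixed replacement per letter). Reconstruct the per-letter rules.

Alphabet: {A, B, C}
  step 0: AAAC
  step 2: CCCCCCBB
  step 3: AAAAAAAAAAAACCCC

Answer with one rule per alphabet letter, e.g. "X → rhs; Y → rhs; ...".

  step 2 ⇒ step 3: CCCCCCBB ⇒ AA·AA·AA·AA·AA·AA·CC·CC
    B ↦ CC
    C ↦ AA
    A ↦ B  (constrained at step 0)

A->B, B->CC, C->AA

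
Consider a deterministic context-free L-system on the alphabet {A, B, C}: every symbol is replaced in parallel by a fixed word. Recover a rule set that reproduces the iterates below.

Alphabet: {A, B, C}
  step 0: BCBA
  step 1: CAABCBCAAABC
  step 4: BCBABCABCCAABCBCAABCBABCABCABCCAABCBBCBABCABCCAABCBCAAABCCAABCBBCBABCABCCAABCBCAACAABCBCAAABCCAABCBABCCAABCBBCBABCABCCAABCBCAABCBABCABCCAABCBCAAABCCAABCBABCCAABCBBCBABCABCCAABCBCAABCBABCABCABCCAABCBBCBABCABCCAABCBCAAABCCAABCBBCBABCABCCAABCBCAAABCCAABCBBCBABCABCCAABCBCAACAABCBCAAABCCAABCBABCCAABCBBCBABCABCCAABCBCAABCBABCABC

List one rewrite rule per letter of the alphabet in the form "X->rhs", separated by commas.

  step 0 ⇒ step 1: BCBA ⇒ CAA·BCB·CAA·ABC
    A ↦ ABC
    B ↦ CAA
    C ↦ BCB

A->ABC, B->CAA, C->BCB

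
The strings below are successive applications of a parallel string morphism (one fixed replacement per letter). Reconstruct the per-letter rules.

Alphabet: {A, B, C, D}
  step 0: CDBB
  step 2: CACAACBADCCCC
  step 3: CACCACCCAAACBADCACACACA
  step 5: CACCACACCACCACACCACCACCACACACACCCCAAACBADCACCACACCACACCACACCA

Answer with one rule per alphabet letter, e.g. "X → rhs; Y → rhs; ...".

  step 2 ⇒ step 3: CACAACBADCCCC ⇒ CA·C·CA·C·C·CA·AA·C·BAD·CA·CA·CA·CA
    A ↦ C
    B ↦ AA
    C ↦ CA
    D ↦ BAD

A->C, B->AA, C->CA, D->BAD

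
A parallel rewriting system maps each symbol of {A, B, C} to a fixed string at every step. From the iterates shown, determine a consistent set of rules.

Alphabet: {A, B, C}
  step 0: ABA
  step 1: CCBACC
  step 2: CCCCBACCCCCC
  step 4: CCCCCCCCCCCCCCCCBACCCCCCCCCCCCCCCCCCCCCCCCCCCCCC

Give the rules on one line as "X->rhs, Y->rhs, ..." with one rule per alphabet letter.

  step 1 ⇒ step 2: CCBACC ⇒ CC·CC·BA·CC·CC·CC
    A ↦ CC
    B ↦ BA
    C ↦ CC

A->CC, B->BA, C->CC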